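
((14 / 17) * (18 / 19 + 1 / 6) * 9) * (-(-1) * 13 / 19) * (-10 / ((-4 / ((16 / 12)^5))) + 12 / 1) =63286132 / 497097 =127.31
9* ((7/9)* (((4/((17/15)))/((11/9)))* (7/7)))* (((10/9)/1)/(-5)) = -840/187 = -4.49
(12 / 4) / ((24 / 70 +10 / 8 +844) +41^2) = 420 / 353723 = 0.00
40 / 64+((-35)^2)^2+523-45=12008829 / 8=1501103.62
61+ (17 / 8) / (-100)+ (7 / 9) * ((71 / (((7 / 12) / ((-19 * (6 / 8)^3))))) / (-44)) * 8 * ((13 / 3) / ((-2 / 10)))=-25768887 / 8800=-2928.28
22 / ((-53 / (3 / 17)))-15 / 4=-13779 / 3604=-3.82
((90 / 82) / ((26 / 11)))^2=245025 / 1136356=0.22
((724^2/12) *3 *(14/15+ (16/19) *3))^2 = 16695064913659456/81225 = 205540965388.24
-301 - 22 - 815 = -1138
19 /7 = 2.71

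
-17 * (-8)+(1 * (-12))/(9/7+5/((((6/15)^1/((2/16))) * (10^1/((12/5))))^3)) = 4872568/38463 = 126.68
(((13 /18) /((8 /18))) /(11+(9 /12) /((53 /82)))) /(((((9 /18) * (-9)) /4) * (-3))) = 1378 /34803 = 0.04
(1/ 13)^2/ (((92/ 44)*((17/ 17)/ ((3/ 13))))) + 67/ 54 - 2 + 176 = 478176635/ 2728674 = 175.24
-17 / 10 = -1.70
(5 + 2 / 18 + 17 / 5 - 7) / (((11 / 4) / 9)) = 272 / 55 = 4.95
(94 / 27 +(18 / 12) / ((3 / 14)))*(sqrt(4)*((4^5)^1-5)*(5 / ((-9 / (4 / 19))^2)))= 46140320 / 789507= 58.44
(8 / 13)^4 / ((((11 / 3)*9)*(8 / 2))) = 1024 / 942513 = 0.00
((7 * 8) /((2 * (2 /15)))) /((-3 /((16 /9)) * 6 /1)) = -560 /27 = -20.74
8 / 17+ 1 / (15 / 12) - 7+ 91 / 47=-15154 / 3995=-3.79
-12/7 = -1.71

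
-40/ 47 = -0.85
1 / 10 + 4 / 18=29 / 90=0.32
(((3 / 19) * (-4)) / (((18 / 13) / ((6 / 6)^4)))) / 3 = -26 / 171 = -0.15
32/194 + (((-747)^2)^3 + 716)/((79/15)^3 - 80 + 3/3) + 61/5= 284406243853536651839133/109810790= 2589966285221485.54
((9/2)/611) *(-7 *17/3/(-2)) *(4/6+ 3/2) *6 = 357/188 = 1.90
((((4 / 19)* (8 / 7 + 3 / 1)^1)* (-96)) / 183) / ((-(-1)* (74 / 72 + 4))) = -133632 / 1468453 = -0.09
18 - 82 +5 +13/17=-990/17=-58.24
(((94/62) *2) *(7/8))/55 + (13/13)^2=7149/6820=1.05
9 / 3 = 3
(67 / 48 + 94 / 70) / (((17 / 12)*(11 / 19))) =87419 / 26180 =3.34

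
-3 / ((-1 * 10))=3 / 10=0.30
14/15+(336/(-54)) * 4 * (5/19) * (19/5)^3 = -358.46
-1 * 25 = -25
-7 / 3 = -2.33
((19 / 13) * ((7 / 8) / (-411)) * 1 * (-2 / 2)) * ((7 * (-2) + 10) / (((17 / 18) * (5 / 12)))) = -4788 / 151385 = -0.03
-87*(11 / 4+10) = -4437 / 4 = -1109.25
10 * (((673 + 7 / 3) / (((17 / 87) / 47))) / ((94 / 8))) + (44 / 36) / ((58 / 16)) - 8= 613357760 / 4437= 138237.04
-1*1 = -1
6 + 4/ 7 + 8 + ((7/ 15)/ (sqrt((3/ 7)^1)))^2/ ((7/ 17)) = 15.81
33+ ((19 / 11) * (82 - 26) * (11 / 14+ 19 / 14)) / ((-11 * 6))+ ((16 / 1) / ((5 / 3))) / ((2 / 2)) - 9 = 30.46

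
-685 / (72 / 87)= -827.71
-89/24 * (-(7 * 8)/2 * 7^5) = 10470761/6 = 1745126.83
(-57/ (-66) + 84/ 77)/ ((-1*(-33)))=43/ 726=0.06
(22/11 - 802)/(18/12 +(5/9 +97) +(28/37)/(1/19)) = -532800/75547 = -7.05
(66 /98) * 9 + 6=591 /49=12.06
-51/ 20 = -2.55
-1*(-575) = 575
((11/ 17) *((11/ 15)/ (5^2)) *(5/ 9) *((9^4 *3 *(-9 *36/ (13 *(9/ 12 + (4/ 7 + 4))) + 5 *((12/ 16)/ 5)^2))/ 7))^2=3903852410887695893649/ 212526532036000000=18368.78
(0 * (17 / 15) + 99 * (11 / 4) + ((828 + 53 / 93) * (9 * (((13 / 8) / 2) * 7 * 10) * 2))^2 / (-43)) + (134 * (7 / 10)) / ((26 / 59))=-719122439550637541 / 42975920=-16733148226.98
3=3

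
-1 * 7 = -7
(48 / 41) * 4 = 192 / 41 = 4.68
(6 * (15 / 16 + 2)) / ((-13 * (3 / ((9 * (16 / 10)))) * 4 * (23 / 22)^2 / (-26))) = 38.70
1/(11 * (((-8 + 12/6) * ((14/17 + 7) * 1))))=-17/8778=-0.00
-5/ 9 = -0.56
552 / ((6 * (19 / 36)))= 3312 / 19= 174.32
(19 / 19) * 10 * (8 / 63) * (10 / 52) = 200 / 819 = 0.24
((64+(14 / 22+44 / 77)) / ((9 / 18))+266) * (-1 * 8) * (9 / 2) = -1098864 / 77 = -14270.96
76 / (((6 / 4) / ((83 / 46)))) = 6308 / 69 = 91.42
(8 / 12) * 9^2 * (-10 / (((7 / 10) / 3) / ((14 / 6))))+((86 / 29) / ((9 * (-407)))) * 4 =-573626144 / 106227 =-5400.00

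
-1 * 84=-84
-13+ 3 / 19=-244 / 19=-12.84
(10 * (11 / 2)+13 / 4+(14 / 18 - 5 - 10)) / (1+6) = 1585 / 252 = 6.29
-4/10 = -2/5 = -0.40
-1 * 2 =-2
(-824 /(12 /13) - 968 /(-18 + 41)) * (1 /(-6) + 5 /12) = -233.69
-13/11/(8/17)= -221/88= -2.51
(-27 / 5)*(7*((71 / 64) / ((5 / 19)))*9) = -2294649 / 1600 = -1434.16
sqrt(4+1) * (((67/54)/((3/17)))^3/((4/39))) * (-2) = -19209432047 * sqrt(5)/2834352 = -15154.64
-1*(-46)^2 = -2116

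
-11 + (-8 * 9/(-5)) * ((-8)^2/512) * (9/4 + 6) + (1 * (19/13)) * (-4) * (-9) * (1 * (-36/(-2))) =247241/260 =950.93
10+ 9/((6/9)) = 47/2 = 23.50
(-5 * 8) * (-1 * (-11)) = -440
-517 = -517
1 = 1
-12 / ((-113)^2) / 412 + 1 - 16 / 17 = 0.06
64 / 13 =4.92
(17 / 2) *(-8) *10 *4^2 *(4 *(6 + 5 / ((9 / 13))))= -5178880 / 9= -575431.11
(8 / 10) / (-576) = -1 / 720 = -0.00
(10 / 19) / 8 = 5 / 76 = 0.07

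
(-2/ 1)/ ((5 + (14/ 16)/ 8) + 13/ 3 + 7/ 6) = -128/ 679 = -0.19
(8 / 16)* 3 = 3 / 2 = 1.50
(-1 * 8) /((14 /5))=-20 /7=-2.86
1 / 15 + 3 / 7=52 / 105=0.50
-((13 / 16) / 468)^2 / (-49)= 0.00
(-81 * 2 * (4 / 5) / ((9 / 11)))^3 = -496793088 / 125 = -3974344.70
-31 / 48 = -0.65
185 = 185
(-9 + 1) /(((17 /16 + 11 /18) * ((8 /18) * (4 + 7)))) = -2592 /2651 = -0.98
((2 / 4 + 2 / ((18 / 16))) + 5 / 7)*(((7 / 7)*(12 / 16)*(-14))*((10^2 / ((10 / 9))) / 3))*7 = -13195 / 2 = -6597.50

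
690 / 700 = 69 / 70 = 0.99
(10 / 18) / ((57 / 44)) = 220 / 513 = 0.43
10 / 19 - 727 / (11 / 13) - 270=-235889 / 209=-1128.66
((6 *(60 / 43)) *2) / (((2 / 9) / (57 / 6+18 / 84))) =220320 / 301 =731.96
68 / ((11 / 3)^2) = 612 / 121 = 5.06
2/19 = 0.11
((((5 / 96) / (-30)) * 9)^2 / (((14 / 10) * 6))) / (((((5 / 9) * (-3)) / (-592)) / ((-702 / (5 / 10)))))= -14.49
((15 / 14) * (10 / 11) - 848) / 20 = -65221 / 1540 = -42.35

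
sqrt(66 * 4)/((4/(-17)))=-17 * sqrt(66)/2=-69.05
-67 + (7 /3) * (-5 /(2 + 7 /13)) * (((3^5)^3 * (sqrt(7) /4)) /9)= -80601885 * sqrt(7) /44 - 67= -4846715.70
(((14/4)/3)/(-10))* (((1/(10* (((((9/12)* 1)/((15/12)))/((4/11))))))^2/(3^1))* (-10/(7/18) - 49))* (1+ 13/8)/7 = 523/130680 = 0.00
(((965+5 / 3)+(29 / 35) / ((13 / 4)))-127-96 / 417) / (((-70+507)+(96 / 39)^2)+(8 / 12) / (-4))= 4142290022 / 2184837445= 1.90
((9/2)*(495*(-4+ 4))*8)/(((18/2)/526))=0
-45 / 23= -1.96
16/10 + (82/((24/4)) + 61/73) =17632/1095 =16.10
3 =3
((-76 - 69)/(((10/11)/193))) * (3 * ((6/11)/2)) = -50373/2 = -25186.50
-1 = -1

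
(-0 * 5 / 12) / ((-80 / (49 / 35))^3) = 0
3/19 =0.16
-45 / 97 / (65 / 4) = -36 / 1261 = -0.03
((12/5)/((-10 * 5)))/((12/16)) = -8/125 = -0.06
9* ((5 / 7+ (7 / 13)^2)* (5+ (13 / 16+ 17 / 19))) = 5450247 / 89908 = 60.62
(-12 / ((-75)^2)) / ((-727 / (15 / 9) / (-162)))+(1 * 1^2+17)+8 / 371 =607563538 / 33714625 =18.02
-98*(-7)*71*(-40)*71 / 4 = -34581260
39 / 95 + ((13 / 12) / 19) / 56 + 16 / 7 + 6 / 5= 35543 / 9120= 3.90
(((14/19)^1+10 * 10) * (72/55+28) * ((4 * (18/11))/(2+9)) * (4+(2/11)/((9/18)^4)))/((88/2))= 20195136/73205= 275.87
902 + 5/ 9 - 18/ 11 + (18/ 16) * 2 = 357655/ 396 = 903.17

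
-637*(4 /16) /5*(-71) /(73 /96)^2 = 104203008 /26645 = 3910.79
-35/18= -1.94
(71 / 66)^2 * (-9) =-5041 / 484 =-10.42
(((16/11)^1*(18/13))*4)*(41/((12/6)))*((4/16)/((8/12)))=8856/143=61.93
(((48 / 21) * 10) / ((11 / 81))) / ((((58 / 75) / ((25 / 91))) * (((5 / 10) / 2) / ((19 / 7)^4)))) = 6333600600000 / 487890403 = 12981.61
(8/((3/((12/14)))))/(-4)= -4/7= -0.57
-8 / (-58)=4 / 29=0.14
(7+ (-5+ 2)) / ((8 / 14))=7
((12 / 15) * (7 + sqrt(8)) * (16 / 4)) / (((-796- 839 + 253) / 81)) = -4536 / 3455- 1296 * sqrt(2) / 3455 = -1.84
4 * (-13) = -52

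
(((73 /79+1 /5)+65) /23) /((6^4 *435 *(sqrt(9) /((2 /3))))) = 26119 /23047918200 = 0.00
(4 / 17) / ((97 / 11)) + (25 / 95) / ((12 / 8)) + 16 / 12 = 144322 / 93993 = 1.54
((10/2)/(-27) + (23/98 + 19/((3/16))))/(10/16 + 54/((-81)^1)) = -2433.19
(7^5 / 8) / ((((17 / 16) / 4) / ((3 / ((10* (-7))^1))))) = -28812 / 85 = -338.96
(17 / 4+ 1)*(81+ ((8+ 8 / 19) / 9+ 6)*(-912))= -131131 / 4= -32782.75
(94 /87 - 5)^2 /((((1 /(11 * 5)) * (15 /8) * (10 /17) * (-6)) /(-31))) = 1348161914 /340605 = 3958.14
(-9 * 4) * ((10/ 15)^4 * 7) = -448/ 9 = -49.78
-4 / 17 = -0.24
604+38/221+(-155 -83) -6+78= 96836/221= 438.17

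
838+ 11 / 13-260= 7525 / 13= 578.85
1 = 1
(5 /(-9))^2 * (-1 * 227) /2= -5675 /162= -35.03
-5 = -5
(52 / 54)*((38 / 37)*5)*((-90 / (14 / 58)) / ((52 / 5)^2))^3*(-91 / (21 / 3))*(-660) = -1738105.42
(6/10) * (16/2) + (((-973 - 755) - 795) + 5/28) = -352523/140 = -2518.02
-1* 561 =-561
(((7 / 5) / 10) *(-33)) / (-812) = 33 / 5800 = 0.01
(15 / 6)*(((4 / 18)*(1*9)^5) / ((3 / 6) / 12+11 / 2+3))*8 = 1259712 / 41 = 30724.68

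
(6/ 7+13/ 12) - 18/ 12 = 37/ 84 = 0.44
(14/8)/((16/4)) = 7/16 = 0.44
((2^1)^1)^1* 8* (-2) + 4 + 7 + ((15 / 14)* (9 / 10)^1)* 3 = -507 / 28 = -18.11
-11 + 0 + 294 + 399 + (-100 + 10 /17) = 9904 /17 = 582.59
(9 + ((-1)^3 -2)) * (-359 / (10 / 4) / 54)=-15.96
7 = 7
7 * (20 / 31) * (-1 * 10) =-1400 / 31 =-45.16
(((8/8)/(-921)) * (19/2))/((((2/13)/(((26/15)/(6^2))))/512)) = -205504/124335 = -1.65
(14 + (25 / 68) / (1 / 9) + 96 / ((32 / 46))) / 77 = 10561 / 5236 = 2.02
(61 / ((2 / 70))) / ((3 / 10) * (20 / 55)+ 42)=117425 / 2316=50.70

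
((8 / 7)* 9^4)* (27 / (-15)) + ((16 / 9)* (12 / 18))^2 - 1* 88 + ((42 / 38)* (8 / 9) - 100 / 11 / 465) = -2245353684212 / 165311685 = -13582.55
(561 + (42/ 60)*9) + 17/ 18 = 568.24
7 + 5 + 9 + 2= 23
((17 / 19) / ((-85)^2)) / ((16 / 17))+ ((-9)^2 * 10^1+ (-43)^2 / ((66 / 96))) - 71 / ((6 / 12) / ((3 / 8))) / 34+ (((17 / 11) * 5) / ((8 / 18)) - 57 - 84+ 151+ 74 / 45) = 45112119493 / 12790800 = 3526.92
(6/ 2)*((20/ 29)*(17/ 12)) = 85/ 29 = 2.93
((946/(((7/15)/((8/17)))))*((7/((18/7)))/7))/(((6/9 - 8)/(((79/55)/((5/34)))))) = -27176/55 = -494.11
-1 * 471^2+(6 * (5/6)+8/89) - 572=-19794304/89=-222407.91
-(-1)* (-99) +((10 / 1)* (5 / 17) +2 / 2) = -1616 / 17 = -95.06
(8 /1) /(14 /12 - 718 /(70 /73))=-1680 /156997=-0.01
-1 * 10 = -10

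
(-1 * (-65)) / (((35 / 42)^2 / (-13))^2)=2847312 / 125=22778.50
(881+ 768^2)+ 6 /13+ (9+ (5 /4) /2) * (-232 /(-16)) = 122895765 /208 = 590845.02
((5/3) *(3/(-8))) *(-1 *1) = 5/8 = 0.62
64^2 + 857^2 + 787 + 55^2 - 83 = 742274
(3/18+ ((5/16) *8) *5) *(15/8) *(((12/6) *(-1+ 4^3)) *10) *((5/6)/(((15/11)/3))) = 109725/2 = 54862.50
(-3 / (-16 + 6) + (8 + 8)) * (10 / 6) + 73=601 / 6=100.17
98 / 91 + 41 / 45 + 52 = 31583 / 585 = 53.99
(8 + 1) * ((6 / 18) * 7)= 21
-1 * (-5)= 5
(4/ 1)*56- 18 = 206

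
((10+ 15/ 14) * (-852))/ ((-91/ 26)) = 132060/ 49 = 2695.10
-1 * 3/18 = -1/6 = -0.17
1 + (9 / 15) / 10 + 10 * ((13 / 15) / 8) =643 / 300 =2.14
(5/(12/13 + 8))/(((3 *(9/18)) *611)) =5/8178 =0.00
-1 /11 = -0.09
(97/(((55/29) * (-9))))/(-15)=2813/7425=0.38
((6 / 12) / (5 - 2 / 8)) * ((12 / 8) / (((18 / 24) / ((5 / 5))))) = 4 / 19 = 0.21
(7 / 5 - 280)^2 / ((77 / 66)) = 1663242 / 25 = 66529.68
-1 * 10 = -10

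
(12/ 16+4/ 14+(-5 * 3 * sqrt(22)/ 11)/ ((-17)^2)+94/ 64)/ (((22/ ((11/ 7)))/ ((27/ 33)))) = 459/ 3136 - 135 * sqrt(22)/ 489566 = 0.15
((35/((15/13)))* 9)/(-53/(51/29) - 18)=-13923/2455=-5.67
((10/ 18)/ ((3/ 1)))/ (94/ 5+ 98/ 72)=100/ 10887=0.01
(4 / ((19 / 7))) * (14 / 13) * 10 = 3920 / 247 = 15.87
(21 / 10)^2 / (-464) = -0.01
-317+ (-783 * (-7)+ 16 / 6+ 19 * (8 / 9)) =46652 / 9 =5183.56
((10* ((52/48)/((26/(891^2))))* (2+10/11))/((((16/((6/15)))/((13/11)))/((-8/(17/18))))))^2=16761360036096/289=57997785592.03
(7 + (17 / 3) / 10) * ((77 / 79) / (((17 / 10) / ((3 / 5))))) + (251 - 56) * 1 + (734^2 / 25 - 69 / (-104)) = 75941434787 / 3491800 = 21748.51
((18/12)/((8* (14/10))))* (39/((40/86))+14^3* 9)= 1486791/448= 3318.73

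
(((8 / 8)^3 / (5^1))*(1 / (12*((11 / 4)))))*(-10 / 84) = -1 / 1386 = -0.00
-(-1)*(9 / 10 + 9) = 99 / 10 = 9.90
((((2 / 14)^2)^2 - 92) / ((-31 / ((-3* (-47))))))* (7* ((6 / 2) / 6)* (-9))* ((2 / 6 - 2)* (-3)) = -1401553395 / 21266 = -65905.83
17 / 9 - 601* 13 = -70300 / 9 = -7811.11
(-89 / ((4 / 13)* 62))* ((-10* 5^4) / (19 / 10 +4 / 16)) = 18078125 / 1333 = 13561.98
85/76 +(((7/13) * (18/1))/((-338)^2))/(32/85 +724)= 46266825575/41367980888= 1.12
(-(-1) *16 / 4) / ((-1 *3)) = -4 / 3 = -1.33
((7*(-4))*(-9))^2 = 63504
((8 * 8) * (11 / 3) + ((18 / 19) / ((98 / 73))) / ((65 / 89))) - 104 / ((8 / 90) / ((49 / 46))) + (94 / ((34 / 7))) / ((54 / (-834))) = -278875253003 / 212952285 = -1309.57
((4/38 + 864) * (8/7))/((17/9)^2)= 10638864/38437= 276.79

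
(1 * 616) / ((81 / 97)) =59752 / 81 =737.68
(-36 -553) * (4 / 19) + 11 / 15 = -1849 / 15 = -123.27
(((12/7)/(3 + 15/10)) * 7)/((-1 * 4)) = -2/3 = -0.67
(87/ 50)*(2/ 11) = 87/ 275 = 0.32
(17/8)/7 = 17/56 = 0.30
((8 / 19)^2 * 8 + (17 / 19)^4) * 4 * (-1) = -1073412 / 130321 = -8.24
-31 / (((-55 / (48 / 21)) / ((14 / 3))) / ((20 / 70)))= 1984 / 1155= 1.72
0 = 0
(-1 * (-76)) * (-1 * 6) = -456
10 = 10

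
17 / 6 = 2.83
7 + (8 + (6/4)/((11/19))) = 387/22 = 17.59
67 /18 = 3.72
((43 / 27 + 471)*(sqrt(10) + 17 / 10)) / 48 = 5423 / 324 + 1595*sqrt(10) / 162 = 47.87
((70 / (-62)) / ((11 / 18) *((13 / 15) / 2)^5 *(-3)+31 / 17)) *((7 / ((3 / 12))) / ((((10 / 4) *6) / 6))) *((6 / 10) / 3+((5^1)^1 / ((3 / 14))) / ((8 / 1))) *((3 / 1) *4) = -741597120000 / 2815539071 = -263.39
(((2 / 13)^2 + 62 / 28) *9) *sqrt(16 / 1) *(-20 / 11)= -1906200 / 13013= -146.48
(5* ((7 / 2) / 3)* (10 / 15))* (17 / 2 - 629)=-43435 / 18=-2413.06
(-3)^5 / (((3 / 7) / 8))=-4536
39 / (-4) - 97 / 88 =-955 / 88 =-10.85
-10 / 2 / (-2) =5 / 2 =2.50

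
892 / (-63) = -892 / 63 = -14.16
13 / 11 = 1.18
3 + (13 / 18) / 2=121 / 36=3.36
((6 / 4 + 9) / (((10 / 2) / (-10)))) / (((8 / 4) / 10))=-105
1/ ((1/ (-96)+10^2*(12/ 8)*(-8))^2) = 9216/ 13271270401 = 0.00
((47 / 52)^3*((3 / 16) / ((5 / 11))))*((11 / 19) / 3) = 12562583 / 213724160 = 0.06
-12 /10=-6 /5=-1.20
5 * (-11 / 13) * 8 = -440 / 13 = -33.85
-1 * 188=-188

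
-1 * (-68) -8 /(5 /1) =332 /5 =66.40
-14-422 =-436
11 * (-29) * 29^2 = -268279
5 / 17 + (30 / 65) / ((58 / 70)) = 5455 / 6409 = 0.85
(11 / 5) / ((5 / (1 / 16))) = 0.03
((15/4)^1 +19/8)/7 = 7/8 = 0.88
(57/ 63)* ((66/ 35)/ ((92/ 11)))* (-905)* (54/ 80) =-11235213/ 90160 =-124.61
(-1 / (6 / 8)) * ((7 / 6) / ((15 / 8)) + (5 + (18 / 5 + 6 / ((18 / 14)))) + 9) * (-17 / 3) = 14008 / 81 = 172.94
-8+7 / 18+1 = -119 / 18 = -6.61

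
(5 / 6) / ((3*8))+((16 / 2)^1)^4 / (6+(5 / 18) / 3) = 31852141 / 47376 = 672.33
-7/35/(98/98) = -0.20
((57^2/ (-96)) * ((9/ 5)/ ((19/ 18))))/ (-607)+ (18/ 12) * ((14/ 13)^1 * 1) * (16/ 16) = 1079781/ 631280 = 1.71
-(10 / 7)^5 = -100000 / 16807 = -5.95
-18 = -18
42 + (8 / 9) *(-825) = -2074 / 3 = -691.33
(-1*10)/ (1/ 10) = -100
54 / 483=18 / 161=0.11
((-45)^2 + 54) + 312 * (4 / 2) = 2703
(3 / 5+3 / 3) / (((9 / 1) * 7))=8 / 315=0.03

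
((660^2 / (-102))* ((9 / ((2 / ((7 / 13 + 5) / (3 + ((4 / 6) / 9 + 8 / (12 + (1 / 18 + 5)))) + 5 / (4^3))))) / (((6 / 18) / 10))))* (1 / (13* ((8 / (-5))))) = 245666334560625 / 5400136768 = 45492.61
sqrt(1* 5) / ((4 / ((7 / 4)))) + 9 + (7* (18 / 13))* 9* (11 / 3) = 7* sqrt(5) / 16 + 4275 / 13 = 329.82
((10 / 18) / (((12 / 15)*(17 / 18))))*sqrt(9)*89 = 6675 / 34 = 196.32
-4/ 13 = -0.31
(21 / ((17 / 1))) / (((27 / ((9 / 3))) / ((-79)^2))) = 43687 / 51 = 856.61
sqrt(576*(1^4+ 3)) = 48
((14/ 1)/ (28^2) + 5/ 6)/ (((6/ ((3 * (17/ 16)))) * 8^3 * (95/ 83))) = 201773/ 261488640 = 0.00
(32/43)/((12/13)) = 104/129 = 0.81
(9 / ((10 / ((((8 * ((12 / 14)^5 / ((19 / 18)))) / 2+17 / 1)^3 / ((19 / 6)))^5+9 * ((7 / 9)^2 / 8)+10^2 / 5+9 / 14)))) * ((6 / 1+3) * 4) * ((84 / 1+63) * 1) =6906519126833956161649969385080587850307212127801025920254710460684824073834607258643807902070952291709173689 / 37004874508459618624571790609868348158263868336539773534218285313212721807175878403832140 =186638090753559212666.88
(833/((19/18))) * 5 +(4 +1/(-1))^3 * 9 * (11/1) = 125757/19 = 6618.79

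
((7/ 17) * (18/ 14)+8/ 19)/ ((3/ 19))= 307/ 51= 6.02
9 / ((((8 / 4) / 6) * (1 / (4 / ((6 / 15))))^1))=270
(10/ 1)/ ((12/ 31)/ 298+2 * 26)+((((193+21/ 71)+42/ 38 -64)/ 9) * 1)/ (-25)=-0.39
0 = 0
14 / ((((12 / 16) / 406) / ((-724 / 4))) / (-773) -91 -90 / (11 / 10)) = -34991681648 / 431942771479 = -0.08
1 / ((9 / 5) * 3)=5 / 27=0.19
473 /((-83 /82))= -38786 /83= -467.30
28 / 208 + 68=3543 / 52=68.13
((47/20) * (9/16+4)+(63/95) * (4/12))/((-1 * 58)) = -66533/352640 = -0.19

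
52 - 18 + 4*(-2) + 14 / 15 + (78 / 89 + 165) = 257401 / 1335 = 192.81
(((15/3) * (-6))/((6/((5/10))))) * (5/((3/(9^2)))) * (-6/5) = 405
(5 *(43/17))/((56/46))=4945/476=10.39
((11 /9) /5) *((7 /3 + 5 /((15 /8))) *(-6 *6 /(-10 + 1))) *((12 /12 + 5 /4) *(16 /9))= 19.56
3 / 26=0.12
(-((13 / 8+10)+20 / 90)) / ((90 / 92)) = -19619 / 1620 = -12.11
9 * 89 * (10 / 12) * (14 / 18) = 3115 / 6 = 519.17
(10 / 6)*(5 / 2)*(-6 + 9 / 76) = -3725 / 152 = -24.51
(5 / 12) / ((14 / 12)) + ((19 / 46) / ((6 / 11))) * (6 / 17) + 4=12657 / 2737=4.62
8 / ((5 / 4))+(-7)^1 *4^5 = -35808 / 5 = -7161.60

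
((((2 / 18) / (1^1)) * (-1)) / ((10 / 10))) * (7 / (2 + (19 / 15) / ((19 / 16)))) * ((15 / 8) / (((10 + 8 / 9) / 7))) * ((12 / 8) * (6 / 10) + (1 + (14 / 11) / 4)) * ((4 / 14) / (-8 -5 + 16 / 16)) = 915 / 56672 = 0.02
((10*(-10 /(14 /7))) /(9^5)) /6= -25 /177147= -0.00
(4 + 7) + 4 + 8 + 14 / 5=129 / 5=25.80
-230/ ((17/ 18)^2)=-74520/ 289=-257.85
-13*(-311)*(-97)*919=-360405149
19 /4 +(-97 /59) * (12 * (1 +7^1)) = -36127 /236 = -153.08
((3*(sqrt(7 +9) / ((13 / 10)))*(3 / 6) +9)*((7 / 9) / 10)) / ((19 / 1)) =413 / 7410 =0.06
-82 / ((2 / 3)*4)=-123 / 4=-30.75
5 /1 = 5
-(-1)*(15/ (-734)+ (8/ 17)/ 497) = -120863/ 6201566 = -0.02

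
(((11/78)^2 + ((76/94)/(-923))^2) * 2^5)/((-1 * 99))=-0.01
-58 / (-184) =29 / 92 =0.32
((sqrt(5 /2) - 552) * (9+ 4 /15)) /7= -25576 /35+ 139 * sqrt(10) /210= -728.65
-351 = -351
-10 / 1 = -10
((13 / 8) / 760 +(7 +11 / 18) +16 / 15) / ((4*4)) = 94993 / 175104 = 0.54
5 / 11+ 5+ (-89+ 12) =-787 / 11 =-71.55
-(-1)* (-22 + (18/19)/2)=-409/19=-21.53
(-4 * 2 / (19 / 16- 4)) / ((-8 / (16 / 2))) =-128 / 45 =-2.84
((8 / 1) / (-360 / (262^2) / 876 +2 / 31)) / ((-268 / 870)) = -402.57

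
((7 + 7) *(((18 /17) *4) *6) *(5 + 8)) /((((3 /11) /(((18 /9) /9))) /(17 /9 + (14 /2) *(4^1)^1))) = 17233216 /153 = 112635.40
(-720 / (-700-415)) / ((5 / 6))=864 / 1115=0.77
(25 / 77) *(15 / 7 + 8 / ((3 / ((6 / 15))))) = 1685 / 1617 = 1.04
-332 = -332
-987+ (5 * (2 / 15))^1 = -2959 / 3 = -986.33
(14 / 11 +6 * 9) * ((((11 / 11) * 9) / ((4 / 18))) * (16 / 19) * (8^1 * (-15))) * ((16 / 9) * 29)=-128286720 / 11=-11662429.09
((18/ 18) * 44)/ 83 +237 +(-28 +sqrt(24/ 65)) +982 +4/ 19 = 2 * sqrt(390)/ 65 +1879375/ 1577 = 1192.35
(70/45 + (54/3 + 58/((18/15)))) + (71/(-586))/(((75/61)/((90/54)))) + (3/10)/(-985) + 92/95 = 16950439678/246757275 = 68.69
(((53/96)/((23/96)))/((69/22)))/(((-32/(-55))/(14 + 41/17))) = 2982045/143888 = 20.72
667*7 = 4669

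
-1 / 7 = -0.14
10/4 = 5/2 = 2.50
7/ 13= 0.54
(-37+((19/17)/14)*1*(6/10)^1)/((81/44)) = -967406/48195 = -20.07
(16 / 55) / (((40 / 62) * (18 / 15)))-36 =-35.62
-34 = -34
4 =4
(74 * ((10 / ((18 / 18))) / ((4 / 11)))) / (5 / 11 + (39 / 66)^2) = 984940 / 389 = 2531.98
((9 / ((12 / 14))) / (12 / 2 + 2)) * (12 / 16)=63 / 64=0.98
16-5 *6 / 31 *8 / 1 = 256 / 31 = 8.26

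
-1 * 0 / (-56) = 0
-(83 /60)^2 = -6889 /3600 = -1.91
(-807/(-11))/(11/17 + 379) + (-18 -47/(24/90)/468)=-402763771/22150128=-18.18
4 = 4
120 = 120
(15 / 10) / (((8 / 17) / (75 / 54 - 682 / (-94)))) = 124321 / 4512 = 27.55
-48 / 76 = -12 / 19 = -0.63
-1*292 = -292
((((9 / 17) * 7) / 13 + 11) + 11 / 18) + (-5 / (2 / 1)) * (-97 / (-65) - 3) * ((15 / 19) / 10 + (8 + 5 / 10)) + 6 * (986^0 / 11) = 37228241 / 831402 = 44.78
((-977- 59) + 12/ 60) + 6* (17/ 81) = -139663/ 135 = -1034.54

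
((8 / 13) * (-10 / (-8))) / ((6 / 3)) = 5 / 13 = 0.38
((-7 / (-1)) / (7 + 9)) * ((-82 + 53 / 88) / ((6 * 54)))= -50141 / 456192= -0.11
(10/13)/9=10/117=0.09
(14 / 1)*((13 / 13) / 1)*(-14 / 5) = -196 / 5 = -39.20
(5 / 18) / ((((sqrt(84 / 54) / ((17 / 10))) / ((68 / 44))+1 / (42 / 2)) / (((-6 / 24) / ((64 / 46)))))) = 67234405 / 6310716672 - 89568325*sqrt(14) / 3155358336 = -0.10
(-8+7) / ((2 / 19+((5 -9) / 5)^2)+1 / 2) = -950 / 1183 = -0.80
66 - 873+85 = -722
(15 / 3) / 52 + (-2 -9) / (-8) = 153 / 104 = 1.47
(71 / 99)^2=5041 / 9801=0.51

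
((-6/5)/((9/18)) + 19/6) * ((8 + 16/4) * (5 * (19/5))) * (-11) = -9614/5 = -1922.80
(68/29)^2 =4624/841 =5.50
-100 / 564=-25 / 141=-0.18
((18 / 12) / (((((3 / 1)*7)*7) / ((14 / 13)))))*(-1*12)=-12 / 91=-0.13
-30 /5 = -6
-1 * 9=-9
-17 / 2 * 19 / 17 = -19 / 2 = -9.50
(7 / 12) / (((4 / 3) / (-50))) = -21.88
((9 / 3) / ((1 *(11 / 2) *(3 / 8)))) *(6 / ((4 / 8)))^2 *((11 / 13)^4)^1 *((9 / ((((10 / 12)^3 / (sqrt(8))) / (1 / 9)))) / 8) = 165597696 *sqrt(2) / 3570125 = 65.60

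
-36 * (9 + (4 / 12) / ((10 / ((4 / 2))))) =-1632 / 5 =-326.40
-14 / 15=-0.93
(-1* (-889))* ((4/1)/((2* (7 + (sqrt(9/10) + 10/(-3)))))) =586740/1129 - 48006* sqrt(10)/1129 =385.24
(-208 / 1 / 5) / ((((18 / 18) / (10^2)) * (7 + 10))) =-4160 / 17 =-244.71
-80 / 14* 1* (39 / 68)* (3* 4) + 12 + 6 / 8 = -12651 / 476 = -26.58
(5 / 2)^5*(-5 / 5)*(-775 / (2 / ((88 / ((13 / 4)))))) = 26640625 / 26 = 1024639.42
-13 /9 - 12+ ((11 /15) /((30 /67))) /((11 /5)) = -127 /10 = -12.70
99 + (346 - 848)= -403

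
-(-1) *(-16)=-16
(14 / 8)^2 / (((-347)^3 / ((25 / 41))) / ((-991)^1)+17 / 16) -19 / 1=-520776676622 / 27409362663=-19.00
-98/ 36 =-49/ 18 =-2.72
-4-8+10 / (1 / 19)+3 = 181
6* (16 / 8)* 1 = 12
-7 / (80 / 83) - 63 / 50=-8.52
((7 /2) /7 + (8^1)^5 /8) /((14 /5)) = 40965 /28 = 1463.04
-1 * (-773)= 773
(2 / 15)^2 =4 / 225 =0.02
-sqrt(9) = -3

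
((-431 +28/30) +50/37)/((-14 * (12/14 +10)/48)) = 25046/185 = 135.38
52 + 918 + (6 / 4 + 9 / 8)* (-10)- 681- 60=811 / 4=202.75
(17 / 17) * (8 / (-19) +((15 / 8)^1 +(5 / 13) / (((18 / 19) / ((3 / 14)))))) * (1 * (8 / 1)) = 63943 / 5187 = 12.33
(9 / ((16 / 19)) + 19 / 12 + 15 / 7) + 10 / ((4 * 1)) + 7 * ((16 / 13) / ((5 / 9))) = 32.42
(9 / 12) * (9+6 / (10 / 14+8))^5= 216301065671853 / 3378385204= 64024.99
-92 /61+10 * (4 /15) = 212 /183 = 1.16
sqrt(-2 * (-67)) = sqrt(134) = 11.58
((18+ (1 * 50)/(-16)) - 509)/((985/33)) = -130449/7880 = -16.55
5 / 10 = 1 / 2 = 0.50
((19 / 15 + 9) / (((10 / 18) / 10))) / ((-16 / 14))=-1617 / 10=-161.70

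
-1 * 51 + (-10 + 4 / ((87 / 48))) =-1705 / 29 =-58.79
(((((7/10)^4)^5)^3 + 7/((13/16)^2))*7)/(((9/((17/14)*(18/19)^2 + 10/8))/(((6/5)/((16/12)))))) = 42382592002030573029791628644036727347591664749697954472025467881019/2440360000000000000000000000000000000000000000000000000000000000000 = 17.37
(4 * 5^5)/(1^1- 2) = -12500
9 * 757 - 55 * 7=6428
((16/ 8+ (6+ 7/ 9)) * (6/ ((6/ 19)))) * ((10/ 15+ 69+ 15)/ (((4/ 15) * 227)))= 953135/ 4086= 233.27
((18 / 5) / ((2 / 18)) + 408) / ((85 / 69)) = 151938 / 425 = 357.50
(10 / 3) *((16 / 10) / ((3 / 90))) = 160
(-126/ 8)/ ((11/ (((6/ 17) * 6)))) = -567/ 187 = -3.03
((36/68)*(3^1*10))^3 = 19683000/4913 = 4006.31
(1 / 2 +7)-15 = -15 / 2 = -7.50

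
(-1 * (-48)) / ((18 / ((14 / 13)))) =112 / 39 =2.87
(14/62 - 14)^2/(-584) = -182329/561224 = -0.32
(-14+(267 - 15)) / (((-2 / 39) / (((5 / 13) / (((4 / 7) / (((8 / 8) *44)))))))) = -137445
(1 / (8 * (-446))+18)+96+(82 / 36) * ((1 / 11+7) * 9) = 10179493 / 39248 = 259.36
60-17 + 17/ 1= 60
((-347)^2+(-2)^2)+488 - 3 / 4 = 483601 / 4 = 120900.25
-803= -803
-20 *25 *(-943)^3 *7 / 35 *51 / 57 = 1425555071900 / 19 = 75029214310.53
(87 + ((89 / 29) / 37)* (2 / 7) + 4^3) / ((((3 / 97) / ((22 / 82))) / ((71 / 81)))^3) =164395495541294163509 / 2475978665438439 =66396.17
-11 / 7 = -1.57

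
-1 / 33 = -0.03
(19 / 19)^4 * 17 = 17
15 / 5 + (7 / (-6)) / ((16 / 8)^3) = 137 / 48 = 2.85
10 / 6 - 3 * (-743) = 6692 / 3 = 2230.67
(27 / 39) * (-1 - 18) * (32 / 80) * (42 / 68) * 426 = -1529766 / 1105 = -1384.40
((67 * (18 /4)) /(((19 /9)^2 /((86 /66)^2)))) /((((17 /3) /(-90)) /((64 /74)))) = -43349139360 /27475349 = -1577.75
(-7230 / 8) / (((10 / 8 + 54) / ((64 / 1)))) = -231360 / 221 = -1046.88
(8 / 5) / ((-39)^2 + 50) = 8 / 7855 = 0.00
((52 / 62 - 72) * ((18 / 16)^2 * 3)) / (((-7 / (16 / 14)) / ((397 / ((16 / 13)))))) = 1383297669 / 97216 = 14229.12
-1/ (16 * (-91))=1/ 1456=0.00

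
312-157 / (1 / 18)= -2514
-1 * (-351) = 351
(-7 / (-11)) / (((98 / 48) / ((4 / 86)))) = 48 / 3311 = 0.01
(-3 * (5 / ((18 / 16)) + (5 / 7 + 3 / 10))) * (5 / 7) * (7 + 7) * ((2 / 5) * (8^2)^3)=-1803026432 / 105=-17171680.30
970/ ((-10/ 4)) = -388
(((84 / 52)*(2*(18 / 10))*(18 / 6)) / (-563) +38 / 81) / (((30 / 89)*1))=57794642 / 44462925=1.30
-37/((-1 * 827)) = 37/827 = 0.04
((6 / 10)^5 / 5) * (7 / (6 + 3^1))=189 / 15625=0.01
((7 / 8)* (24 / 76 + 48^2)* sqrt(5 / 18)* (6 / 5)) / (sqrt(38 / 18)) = 459711* sqrt(190) / 7220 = 877.66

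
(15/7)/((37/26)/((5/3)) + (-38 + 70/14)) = -650/9751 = -0.07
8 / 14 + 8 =8.57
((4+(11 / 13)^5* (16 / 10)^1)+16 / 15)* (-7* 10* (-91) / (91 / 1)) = 449168888 / 1113879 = 403.25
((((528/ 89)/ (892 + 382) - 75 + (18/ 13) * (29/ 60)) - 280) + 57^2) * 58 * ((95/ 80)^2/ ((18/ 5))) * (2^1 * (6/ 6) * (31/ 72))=532593640062713/ 9404688384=56630.65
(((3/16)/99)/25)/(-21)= -1/277200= -0.00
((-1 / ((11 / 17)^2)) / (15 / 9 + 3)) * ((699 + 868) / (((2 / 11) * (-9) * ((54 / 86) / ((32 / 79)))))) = 155784872 / 492723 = 316.17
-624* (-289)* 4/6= 120224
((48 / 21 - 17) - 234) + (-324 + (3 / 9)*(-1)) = -12034 / 21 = -573.05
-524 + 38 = -486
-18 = -18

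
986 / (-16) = -493 / 8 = -61.62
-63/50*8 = -252/25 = -10.08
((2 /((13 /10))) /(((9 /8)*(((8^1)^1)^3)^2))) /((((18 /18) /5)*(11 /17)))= 425 /10543104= 0.00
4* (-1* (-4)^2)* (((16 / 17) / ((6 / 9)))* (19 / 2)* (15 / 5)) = -43776 / 17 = -2575.06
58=58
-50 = -50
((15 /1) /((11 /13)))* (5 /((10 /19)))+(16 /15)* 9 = 19581 /110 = 178.01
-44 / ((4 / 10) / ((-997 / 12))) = 54835 / 6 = 9139.17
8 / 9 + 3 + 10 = 125 / 9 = 13.89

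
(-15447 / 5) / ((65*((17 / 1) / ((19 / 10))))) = -293493 / 55250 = -5.31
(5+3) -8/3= 16/3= 5.33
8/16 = 1/2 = 0.50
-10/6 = -5/3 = -1.67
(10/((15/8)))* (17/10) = 136/15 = 9.07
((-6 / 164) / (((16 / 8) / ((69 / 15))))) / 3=-23 / 820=-0.03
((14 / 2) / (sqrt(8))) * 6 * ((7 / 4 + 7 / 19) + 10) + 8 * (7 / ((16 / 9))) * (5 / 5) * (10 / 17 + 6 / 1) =19341 * sqrt(2) / 152 + 3528 / 17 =387.48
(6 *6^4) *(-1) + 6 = -7770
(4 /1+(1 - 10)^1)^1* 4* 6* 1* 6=-720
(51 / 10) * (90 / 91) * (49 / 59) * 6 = 19278 / 767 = 25.13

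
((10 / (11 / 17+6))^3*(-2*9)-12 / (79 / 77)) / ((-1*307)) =8319522828 / 34994580941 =0.24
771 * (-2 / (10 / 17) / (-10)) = 13107 / 50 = 262.14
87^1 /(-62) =-87 /62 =-1.40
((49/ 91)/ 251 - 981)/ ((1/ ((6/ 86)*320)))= -3072956160/ 140309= -21901.35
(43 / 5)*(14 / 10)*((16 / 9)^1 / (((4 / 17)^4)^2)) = 2099702989741 / 921600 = 2278323.56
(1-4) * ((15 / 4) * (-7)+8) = 219 / 4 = 54.75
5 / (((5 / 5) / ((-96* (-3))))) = 1440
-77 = -77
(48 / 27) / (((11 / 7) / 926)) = 103712 / 99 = 1047.60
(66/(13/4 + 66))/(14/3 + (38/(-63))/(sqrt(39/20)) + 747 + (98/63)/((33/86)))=458843616* sqrt(195)/8889030761629969 + 11210306411304/8889030761629969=0.00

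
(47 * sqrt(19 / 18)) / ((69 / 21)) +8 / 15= 8 / 15 +329 * sqrt(38) / 138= 15.23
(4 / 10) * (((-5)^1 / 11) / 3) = -2 / 33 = -0.06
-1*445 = -445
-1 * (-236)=236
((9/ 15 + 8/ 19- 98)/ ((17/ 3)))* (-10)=55278/ 323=171.14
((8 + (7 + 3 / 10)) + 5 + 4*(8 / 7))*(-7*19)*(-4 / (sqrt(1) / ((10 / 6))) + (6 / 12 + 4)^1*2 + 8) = -1025449 / 30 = -34181.63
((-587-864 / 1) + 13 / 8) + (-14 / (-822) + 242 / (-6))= -4898105 / 3288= -1489.69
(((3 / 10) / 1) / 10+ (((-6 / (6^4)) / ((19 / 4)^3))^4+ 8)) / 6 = 944525774004462053814403 / 705747776342063800800600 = 1.34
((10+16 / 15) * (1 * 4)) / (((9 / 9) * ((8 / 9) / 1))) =49.80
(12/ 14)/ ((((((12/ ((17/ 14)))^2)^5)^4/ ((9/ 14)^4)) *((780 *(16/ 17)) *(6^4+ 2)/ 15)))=280805607755268602048174614102036928492604365174417/ 759028673525308441177534781041203107753203269015432613255430766425781752369070369770851534897152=0.00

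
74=74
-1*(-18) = 18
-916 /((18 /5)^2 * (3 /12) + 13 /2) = -45800 /487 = -94.05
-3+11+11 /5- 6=21 /5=4.20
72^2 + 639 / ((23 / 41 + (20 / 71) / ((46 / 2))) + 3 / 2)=508244154 / 92539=5492.22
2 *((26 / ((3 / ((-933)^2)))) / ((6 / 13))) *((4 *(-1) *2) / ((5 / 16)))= -4184537344 / 5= -836907468.80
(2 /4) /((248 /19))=19 /496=0.04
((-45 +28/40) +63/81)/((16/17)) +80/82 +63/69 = -60228787/1357920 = -44.35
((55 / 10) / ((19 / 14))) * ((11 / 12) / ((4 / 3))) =847 / 304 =2.79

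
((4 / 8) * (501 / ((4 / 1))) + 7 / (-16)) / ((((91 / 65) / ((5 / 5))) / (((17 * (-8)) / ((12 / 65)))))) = -5497375 / 168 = -32722.47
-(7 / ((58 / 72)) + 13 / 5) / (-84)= 0.13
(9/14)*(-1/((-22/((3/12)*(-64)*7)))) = -3.27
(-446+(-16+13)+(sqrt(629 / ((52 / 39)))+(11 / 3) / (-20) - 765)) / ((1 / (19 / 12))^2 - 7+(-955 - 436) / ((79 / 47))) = 1.43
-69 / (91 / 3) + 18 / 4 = 405 / 182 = 2.23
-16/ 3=-5.33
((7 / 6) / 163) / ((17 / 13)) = 91 / 16626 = 0.01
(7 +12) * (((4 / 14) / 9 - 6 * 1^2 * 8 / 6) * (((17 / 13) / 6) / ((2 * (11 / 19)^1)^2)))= -29267353 / 1189188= -24.61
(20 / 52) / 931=5 / 12103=0.00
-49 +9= -40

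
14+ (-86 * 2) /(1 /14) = -2394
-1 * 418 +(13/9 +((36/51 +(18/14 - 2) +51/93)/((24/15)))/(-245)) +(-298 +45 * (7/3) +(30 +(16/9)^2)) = -8439389737/14641641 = -576.40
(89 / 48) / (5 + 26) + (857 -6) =1266377 / 1488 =851.06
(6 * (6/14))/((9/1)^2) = 2/63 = 0.03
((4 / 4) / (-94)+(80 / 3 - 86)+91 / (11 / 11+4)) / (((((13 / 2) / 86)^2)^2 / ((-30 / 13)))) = 50773735017728 / 17450771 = 2909541.08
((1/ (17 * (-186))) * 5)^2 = 25/ 9998244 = 0.00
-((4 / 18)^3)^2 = -64 / 531441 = -0.00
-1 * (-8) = 8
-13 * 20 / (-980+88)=65 / 223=0.29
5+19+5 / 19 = 461 / 19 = 24.26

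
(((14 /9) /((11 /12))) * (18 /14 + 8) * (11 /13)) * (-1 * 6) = -80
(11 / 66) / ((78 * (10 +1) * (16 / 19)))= 19 / 82368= 0.00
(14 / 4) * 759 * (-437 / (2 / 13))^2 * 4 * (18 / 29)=1543234429737 / 29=53214980335.76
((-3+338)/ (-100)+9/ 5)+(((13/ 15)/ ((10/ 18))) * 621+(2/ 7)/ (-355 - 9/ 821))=12333416413/ 12751550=967.21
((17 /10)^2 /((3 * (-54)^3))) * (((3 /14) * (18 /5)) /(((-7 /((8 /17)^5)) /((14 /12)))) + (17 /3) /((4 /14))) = -5912819669 /48738099816000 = -0.00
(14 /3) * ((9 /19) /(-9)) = -14 /57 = -0.25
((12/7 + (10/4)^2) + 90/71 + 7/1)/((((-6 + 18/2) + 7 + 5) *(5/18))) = 96807/24850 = 3.90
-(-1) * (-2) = -2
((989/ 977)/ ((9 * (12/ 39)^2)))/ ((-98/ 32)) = -167141/ 430857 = -0.39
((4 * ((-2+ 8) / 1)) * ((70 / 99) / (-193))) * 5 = -2800 / 6369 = -0.44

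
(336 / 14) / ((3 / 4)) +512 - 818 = -274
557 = 557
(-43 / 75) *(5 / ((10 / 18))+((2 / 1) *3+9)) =-344 / 25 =-13.76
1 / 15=0.07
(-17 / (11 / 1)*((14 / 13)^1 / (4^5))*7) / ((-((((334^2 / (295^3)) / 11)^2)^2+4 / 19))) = 9150416231375243949392237865478515625 / 169319991102912075980794405983347206144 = 0.05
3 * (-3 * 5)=-45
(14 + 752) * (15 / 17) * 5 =57450 / 17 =3379.41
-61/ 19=-3.21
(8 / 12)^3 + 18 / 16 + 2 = 739 / 216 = 3.42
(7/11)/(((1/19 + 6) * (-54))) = -133/68310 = -0.00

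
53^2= 2809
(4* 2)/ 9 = 0.89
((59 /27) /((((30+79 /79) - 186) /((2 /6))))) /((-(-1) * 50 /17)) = -1003 /627750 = -0.00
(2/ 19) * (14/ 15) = 28/ 285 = 0.10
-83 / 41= -2.02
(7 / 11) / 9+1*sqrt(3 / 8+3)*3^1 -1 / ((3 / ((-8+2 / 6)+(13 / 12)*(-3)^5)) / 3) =9*sqrt(6) / 4+107311 / 396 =276.50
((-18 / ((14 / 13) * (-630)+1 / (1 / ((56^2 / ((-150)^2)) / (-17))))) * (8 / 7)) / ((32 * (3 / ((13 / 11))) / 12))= 145445625 / 32471773642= 0.00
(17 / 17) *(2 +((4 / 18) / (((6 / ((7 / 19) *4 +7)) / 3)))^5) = 2.74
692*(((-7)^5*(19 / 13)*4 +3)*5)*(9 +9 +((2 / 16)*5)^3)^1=-10320482734745 / 1664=-6202213181.94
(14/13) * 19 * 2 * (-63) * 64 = -2145024/13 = -165001.85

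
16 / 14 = 1.14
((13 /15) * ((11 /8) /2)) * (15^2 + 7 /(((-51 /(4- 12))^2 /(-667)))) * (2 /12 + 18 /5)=4628083031 /18727200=247.13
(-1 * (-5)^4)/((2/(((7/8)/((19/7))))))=-30625/304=-100.74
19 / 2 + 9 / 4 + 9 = 83 / 4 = 20.75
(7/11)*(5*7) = 245/11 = 22.27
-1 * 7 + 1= -6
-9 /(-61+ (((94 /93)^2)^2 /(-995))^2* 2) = 49859998300226819250225 /337939976287936337429893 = 0.15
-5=-5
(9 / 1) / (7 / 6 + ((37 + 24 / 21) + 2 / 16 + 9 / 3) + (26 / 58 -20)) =43848 / 111485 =0.39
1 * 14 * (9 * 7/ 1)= 882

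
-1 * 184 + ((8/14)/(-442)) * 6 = -284660/1547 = -184.01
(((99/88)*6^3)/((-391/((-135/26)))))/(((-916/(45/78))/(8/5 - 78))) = 18797265/121056728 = 0.16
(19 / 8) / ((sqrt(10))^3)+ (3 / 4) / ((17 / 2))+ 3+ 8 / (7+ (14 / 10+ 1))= 19*sqrt(10) / 800+ 6295 / 1598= 4.01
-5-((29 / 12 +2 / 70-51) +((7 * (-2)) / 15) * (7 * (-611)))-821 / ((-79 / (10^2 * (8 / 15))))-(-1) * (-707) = -136072849 / 33180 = -4101.05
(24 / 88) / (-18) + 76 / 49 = 1.54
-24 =-24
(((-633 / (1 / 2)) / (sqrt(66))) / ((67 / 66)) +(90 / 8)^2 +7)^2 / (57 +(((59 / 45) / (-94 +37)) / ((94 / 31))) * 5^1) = 1147210817455287 / 1578303670400 - 32615456031 * sqrt(66) / 368074550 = 6.98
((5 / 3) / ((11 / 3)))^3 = 125 / 1331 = 0.09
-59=-59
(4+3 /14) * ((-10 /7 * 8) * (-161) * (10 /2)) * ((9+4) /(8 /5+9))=17641000 /371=47549.87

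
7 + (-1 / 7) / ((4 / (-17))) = 213 / 28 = 7.61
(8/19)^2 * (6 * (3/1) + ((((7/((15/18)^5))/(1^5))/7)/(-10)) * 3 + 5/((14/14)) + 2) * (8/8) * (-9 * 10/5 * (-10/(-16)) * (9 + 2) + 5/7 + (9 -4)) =-507.53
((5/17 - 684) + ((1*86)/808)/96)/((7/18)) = -1352357103/769216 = -1758.10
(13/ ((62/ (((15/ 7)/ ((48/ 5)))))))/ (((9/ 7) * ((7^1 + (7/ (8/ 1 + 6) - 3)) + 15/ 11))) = 3575/ 575856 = 0.01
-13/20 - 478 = -9573/20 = -478.65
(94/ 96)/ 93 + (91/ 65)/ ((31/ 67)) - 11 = -177749/ 22320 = -7.96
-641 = -641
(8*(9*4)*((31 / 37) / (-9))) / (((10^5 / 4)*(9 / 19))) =-2356 / 1040625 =-0.00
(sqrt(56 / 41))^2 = 56 / 41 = 1.37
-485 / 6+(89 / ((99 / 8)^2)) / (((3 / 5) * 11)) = -52231375 / 646866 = -80.75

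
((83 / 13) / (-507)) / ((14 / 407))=-33781 / 92274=-0.37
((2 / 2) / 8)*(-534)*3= -801 / 4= -200.25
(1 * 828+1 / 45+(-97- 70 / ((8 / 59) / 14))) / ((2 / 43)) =-25141369 / 180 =-139674.27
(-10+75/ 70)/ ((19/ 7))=-125/ 38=-3.29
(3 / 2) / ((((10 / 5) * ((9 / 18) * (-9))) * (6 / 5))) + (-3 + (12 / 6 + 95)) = 3379 / 36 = 93.86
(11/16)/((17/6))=33/136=0.24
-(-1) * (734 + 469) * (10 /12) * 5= 10025 /2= 5012.50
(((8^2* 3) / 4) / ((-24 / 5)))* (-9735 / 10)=9735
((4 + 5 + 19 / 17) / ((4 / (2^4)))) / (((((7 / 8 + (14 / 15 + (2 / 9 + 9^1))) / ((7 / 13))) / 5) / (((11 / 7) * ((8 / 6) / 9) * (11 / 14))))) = 1.81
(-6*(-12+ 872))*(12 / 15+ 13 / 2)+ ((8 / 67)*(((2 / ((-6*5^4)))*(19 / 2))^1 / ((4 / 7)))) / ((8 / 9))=-12618780399 / 335000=-37668.00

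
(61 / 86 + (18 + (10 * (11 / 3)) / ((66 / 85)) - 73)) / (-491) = 5471 / 380034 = 0.01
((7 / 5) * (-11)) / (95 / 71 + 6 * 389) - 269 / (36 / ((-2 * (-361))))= -11501118473 / 2131830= -5394.95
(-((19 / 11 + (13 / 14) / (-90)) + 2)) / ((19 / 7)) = -51517 / 37620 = -1.37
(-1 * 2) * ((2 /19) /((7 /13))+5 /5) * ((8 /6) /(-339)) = 424 /45087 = 0.01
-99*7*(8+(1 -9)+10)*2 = -13860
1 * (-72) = -72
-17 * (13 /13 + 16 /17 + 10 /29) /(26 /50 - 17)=2.36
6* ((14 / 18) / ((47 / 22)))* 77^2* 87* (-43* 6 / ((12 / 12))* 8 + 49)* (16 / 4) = -9081704120.85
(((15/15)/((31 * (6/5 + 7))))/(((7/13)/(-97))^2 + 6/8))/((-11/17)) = -540641140/66697185379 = -0.01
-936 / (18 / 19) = -988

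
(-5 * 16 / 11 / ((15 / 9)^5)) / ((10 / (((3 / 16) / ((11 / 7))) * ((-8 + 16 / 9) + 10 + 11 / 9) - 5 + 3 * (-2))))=444933 / 756250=0.59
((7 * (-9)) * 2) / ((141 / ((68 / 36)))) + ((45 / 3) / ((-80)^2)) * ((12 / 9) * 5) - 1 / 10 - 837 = -37845407 / 45120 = -838.77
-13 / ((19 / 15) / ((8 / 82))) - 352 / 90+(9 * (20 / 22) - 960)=-368920094 / 385605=-956.73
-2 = -2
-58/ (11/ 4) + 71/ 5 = -379/ 55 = -6.89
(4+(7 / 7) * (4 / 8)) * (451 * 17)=34501.50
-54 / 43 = -1.26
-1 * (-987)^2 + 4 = -974165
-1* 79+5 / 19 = -1496 / 19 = -78.74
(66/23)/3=22/23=0.96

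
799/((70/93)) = 74307/70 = 1061.53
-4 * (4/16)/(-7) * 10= 10/7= 1.43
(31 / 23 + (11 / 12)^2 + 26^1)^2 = 8715902881 / 10969344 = 794.57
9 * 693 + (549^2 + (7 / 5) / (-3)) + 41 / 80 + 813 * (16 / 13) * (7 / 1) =981684143 / 3120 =314642.35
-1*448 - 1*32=-480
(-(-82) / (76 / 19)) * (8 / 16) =41 / 4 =10.25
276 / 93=92 / 31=2.97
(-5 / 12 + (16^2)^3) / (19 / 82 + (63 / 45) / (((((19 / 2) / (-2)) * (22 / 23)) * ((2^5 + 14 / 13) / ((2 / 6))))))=1854555088303225 / 25269698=73390472.98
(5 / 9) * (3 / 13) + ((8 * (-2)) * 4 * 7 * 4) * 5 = -349435 / 39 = -8959.87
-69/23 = -3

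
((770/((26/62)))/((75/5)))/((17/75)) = 119350/221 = 540.05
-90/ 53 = -1.70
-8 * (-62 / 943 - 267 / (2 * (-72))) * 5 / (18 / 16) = -1619020 / 25461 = -63.59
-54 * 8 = -432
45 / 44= 1.02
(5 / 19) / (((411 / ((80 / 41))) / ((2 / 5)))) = 160 / 320169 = 0.00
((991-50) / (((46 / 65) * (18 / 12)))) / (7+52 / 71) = 4342715 / 37881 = 114.64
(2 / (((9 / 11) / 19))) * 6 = 836 / 3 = 278.67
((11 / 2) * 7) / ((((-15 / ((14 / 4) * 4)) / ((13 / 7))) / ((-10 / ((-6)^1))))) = -1001 / 9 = -111.22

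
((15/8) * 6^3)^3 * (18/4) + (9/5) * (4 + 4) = 2989355769/10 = 298935576.90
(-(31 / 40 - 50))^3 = 7633736209 / 64000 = 119277.13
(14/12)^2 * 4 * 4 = 196/9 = 21.78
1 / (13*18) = 1 / 234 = 0.00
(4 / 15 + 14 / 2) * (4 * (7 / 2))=1526 / 15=101.73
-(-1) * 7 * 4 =28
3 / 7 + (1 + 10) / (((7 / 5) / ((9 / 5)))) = 102 / 7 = 14.57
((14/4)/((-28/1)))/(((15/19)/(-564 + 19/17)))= 181811/2040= 89.12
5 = 5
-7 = -7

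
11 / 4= 2.75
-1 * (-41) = 41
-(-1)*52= 52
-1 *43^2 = -1849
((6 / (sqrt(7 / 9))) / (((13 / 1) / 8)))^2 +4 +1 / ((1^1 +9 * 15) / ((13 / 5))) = 17333619 / 804440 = 21.55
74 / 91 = 0.81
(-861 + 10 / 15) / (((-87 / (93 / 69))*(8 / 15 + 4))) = 13795 / 4692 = 2.94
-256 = -256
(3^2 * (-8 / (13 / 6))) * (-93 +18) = 2492.31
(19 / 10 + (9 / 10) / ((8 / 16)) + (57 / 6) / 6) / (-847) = -317 / 50820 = -0.01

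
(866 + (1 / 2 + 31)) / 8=112.19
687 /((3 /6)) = 1374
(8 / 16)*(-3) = -1.50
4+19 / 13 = 71 / 13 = 5.46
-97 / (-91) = 97 / 91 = 1.07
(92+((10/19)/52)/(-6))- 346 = -752861/2964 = -254.00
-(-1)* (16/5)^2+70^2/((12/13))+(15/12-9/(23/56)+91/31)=1133850911/213900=5300.85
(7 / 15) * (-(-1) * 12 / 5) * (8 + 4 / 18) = 2072 / 225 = 9.21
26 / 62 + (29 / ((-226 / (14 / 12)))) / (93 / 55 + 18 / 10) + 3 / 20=0.53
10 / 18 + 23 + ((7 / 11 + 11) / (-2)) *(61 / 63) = 1380 / 77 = 17.92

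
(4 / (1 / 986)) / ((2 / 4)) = 7888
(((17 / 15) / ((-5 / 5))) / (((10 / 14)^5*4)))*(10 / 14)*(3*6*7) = -857157 / 6250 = -137.15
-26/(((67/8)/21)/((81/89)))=-353808/5963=-59.33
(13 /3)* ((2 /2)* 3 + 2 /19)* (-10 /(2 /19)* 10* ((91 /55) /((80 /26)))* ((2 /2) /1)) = -907361 /132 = -6873.95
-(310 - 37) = -273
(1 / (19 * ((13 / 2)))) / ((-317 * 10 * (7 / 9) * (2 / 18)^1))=-81 / 2740465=-0.00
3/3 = 1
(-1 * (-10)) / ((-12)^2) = 5 / 72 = 0.07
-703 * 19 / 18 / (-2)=13357 / 36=371.03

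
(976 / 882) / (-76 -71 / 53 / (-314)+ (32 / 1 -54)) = -8121296 / 719202645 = -0.01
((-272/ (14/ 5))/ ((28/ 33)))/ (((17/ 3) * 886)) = -495/ 21707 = -0.02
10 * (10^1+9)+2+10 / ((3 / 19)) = 766 / 3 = 255.33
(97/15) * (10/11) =194/33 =5.88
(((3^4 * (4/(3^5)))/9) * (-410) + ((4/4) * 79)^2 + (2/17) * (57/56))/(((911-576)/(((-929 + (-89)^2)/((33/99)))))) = 138844043788/358785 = 386983.97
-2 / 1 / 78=-1 / 39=-0.03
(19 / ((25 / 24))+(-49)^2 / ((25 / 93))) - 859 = 202274 / 25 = 8090.96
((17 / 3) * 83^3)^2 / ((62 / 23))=2173172661783743 / 558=3894574662694.88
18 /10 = 9 /5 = 1.80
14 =14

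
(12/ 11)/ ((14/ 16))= 1.25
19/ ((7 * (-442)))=-19/ 3094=-0.01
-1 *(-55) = 55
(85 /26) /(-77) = -85 /2002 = -0.04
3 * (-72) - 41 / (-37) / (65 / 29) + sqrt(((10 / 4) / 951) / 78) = -518291 / 2405 + sqrt(20605) / 24726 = -215.50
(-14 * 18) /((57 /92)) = -7728 /19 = -406.74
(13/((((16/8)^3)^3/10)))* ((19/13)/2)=95/512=0.19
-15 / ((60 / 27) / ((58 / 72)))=-87 / 16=-5.44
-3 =-3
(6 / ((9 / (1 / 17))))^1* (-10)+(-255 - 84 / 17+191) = -69.33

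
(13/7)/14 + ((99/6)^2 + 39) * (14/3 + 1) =345721/196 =1763.88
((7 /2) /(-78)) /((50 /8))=-7 /975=-0.01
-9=-9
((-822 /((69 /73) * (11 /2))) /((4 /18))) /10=-90009 /1265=-71.15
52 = 52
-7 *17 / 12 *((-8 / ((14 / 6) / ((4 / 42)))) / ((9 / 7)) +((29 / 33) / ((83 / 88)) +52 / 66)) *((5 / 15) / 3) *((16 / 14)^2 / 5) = -22930144 / 54355455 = -0.42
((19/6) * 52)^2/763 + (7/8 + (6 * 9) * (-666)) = -1973717947/54936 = -35927.59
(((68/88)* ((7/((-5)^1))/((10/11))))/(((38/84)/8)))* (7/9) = -23324/1425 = -16.37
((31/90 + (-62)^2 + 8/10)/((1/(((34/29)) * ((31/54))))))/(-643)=-182375201/45312210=-4.02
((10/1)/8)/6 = 0.21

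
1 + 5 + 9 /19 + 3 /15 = 634 /95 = 6.67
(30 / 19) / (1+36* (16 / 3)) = 30 / 3667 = 0.01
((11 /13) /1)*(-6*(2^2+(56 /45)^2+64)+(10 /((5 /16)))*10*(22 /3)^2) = 124677608 /8775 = 14208.27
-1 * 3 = -3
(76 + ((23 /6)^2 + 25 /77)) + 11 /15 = 1271689 /13860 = 91.75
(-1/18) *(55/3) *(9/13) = -55/78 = -0.71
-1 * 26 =-26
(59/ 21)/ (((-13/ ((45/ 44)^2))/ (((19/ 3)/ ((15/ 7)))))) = -16815/ 25168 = -0.67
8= 8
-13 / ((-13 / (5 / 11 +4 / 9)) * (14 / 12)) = 0.77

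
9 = 9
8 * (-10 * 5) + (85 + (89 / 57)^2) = -1015514 / 3249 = -312.56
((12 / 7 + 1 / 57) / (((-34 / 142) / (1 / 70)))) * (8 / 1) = -196244 / 237405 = -0.83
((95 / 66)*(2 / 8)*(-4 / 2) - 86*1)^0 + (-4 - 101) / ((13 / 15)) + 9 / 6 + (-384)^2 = 3830771 / 26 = 147337.35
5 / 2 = 2.50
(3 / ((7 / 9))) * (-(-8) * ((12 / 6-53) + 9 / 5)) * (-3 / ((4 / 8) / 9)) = 2869344 / 35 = 81981.26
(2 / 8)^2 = 1 / 16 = 0.06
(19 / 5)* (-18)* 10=-684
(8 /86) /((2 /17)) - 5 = -181 /43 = -4.21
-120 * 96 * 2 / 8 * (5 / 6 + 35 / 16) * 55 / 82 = -239250 / 41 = -5835.37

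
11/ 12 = 0.92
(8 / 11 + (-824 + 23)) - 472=-13995 / 11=-1272.27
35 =35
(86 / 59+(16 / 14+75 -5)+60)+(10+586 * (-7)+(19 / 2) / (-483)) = -32237591 / 8142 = -3959.42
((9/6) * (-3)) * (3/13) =-27/26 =-1.04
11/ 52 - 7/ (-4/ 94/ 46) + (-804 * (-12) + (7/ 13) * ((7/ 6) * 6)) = 895387/ 52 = 17218.98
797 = 797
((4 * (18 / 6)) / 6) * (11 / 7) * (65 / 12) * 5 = 85.12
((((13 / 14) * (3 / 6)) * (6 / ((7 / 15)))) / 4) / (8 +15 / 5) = 585 / 4312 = 0.14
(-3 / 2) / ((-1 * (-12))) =-1 / 8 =-0.12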